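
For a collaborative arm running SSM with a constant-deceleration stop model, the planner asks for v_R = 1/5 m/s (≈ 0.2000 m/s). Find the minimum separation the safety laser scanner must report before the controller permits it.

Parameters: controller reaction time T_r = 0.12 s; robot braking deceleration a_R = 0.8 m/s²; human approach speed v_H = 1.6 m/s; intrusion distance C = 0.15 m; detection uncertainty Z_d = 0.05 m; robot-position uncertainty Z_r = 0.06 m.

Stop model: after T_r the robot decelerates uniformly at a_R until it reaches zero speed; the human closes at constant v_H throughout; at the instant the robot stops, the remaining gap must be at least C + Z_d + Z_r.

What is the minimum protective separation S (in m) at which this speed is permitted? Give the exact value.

braking lasts T_s = (1/5)/(4/5) = 0.2500 s
robot in T_r: 0.2000·0.1200 = 0.0240 m
braking distance = 0.2000²/(2·0.8000) = 0.0250 m
human closes 1.6000·0.3700 = 0.5920 m
margins: 0.1500+0.0500+0.0600 = 0.2600 m
S_min ≈ 0.0240+0.0250+0.5920+0.2600  ⇒  S_min = 901/1000 m

S_min = 901/1000 m = 0.9010 m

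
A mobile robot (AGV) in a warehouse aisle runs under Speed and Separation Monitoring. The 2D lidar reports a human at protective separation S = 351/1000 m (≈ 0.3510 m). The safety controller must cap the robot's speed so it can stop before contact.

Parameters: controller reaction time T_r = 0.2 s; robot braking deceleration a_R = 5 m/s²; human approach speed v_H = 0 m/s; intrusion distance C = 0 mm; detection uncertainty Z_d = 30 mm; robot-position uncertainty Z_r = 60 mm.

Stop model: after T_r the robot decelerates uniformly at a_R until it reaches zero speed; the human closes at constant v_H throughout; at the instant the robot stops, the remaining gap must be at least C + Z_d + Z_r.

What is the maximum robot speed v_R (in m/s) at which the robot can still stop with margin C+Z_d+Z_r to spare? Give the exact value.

v_R_max = 9/10 m/s = 0.9000 m/s

quadratic (1/10)·v² + (1/5)·v + (-261/1000) = 0
  disc = (1/5)² − 4·(1/10)·(-261/1000) = 361/2500 ; √disc = 19/50
  v_R = (−(1/5) + 19/50) / (2·(1/10)) = 9/10 m/s
check:
stop time T_s = (9/10)/5 = 0.1800 s
robot covers v_R·T_r = 0.9000·0.2000 = 0.1800 m before braking
braking distance = 0.9000²/(2·5.0000) = 0.0810 m
human closes 0.0000·0.3800 = 0.0000 m
margins: 0.0000+0.0300+0.0600 = 0.0900 m
sum ≈ 0.1800+0.0810+0.0000+0.0900 ≈ 0.3510 m = S ✓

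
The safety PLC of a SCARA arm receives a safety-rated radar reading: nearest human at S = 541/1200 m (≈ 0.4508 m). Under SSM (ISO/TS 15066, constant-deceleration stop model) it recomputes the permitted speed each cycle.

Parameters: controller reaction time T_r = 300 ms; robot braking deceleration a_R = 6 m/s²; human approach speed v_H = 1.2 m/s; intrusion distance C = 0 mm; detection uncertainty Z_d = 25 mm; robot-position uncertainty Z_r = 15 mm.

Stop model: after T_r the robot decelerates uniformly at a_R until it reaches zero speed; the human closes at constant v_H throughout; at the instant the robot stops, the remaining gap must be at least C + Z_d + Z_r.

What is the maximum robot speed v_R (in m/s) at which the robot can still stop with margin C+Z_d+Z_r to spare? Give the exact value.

quadratic (1/12)·v² + (1/2)·v + (-61/1200) = 0
  disc = (1/2)² − 4·(1/12)·(-61/1200) = 961/3600 ; √disc = 31/60
  v_R = (−(1/2) + 31/60) / (2·(1/12)) = 1/10 m/s
check:
stop time T_s = (1/10)/6 = 0.0167 s
robot covers v_R·T_r = 0.1000·0.3000 = 0.0300 m before braking
robot covers 0.1000·0.0167 − ½·6.0000·0.0167² = 0.0008 m while stopping
person approaches 1.2000·(0.3000+0.0167) = 0.3800 m
margins: 0.0000+0.0250+0.0150 = 0.0400 m
sum ≈ 0.0300+0.0008+0.3800+0.0400 ≈ 0.4508 m = S ✓

v_R_max = 1/10 m/s = 0.1000 m/s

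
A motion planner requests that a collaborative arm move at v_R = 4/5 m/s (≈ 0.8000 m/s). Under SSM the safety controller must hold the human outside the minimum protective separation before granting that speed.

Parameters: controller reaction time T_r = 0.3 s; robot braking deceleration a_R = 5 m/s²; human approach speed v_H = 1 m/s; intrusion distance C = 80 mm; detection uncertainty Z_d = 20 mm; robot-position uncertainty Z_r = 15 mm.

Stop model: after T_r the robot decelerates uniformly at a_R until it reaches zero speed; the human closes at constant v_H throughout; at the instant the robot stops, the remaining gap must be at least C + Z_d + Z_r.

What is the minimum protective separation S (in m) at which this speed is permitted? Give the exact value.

stop time T_s = (4/5)/5 = 0.1600 s
robot covers v_R·T_r = 0.8000·0.3000 = 0.2400 m before braking
robot under decel: 0.8000²/(2·5.0000) = 0.0640 m
person approaches 1.0000·(0.3000+0.1600) = 0.4600 m
C+Z_d+Z_r = 0.0800+0.0200+0.0150 = 0.1150 m
S_min ≈ 0.2400+0.0640+0.4600+0.1150  ⇒  S_min = 879/1000 m

S_min = 879/1000 m = 0.8790 m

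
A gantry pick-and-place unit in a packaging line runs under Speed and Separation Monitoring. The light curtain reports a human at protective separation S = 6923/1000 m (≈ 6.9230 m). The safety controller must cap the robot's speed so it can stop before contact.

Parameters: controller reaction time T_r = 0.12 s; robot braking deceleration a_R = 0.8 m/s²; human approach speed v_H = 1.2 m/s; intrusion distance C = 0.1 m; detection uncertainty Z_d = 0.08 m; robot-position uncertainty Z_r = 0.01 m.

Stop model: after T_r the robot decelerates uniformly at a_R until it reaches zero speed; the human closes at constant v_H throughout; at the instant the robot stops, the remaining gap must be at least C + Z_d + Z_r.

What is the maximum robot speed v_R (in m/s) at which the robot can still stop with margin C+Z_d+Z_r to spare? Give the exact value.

v_R_max = 11/5 m/s = 2.2000 m/s

at the boundary: (5/8)·v² + (81/50)·v + (-6589/1000) = 0
  disc = (81/50)² − 4·(5/8)·(-6589/1000) = 190969/10000 ; √disc = 437/100
  v_R = (−(81/50) + 437/100) / (2·(5/8)) = 11/5 m/s
check:
stop time T_s = (11/5)/(4/5) = 2.7500 s
robot covers v_R·T_r = 2.2000·0.1200 = 0.2640 m before braking
robot covers 2.2000·2.7500 − ½·0.8000·2.7500² = 3.0250 m while stopping
human over T_r+T_s: 1.2000·(0.1200+2.7500) = 3.4440 m
margins: 0.1000+0.0800+0.0100 = 0.1900 m
sum ≈ 0.2640+3.0250+3.4440+0.1900 ≈ 6.9230 m = S ✓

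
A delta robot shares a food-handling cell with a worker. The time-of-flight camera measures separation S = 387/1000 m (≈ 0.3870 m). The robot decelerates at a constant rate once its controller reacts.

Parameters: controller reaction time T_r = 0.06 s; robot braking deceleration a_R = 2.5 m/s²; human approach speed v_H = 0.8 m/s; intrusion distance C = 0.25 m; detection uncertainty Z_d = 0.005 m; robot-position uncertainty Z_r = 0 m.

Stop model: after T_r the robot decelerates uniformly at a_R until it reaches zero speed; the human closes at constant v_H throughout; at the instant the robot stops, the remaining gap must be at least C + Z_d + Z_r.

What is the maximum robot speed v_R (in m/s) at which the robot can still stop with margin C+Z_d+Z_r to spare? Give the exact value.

v_R_max = 1/5 m/s = 0.2000 m/s

collect terms ⇒ (1/5)·v_R² + (19/50)·v_R + (-21/250) = 0
  disc = (19/50)² − 4·(1/5)·(-21/250) = 529/2500 ; √disc = 23/50
  v_R = (−(19/50) + 23/50) / (2·(1/5)) = 1/5 m/s
check:
braking lasts T_s = (1/5)/(5/2) = 0.0800 s
robot covers v_R·T_r = 0.2000·0.0600 = 0.0120 m before braking
robot under decel: 0.2000²/(2·2.5000) = 0.0080 m
human over T_r+T_s: 0.8000·(0.0600+0.0800) = 0.1120 m
margins: 0.2500+0.0050+0.0000 = 0.2550 m
sum ≈ 0.0120+0.0080+0.1120+0.2550 ≈ 0.3870 m = S ✓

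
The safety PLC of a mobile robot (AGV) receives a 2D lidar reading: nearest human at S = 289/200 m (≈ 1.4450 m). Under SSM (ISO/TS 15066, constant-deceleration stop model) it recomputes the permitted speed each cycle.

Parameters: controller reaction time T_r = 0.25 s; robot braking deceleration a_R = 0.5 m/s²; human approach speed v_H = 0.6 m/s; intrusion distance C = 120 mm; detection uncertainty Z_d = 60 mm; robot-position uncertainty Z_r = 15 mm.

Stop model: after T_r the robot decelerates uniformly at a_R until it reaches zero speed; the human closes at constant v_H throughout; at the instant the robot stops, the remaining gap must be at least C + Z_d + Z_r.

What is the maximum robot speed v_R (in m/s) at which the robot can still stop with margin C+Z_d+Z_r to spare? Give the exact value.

at the boundary: (1)·v² + (29/20)·v + (-11/10) = 0
  disc = (29/20)² − 4·(1)·(-11/10) = 2601/400 ; √disc = 51/20
  v_R = (−(29/20) + 51/20) / (2·(1)) = 11/20 m/s
check:
stop time T_s = (11/20)/(1/2) = 1.1000 s
robot covers v_R·T_r = 0.5500·0.2500 = 0.1375 m before braking
robot under decel: 0.5500²/(2·0.5000) = 0.3025 m
human over T_r+T_s: 0.6000·(0.2500+1.1000) = 0.8100 m
margins: 0.1200+0.0600+0.0150 = 0.1950 m
sum ≈ 0.1375+0.3025+0.8100+0.1950 ≈ 1.4450 m = S ✓

v_R_max = 11/20 m/s = 0.5500 m/s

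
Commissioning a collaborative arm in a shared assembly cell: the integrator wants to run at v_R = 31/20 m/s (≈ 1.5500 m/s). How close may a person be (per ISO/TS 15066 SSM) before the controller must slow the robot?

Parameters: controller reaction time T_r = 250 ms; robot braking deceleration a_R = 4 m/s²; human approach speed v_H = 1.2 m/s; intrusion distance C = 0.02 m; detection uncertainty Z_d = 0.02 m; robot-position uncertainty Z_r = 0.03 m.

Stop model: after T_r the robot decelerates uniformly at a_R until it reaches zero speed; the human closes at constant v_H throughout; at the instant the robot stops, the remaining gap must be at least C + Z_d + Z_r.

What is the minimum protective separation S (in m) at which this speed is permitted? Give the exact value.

S_min = 4873/3200 m = 1.5228 m

stop time T_s = (31/20)/4 = 0.3875 s
robot covers v_R·T_r = 1.5500·0.2500 = 0.3875 m before braking
robot under decel: 1.5500²/(2·4.0000) = 0.3003 m
person approaches 1.2000·(0.2500+0.3875) = 0.7650 m
C+Z_d+Z_r = 0.0200+0.0200+0.0300 = 0.0700 m
S_min ≈ 0.3875+0.3003+0.7650+0.0700  ⇒  S_min = 4873/3200 m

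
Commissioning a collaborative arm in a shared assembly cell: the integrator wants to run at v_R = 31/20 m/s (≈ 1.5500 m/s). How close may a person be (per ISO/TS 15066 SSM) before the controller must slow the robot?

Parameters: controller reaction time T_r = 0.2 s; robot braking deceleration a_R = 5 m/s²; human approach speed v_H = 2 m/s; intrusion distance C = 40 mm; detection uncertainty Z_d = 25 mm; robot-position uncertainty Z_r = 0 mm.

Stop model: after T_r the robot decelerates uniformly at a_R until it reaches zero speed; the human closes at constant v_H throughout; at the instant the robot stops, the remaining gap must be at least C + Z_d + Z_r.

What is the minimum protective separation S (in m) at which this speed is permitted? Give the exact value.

S_min = 6541/4000 m = 1.6353 m

stop time T_s = (31/20)/5 = 0.3100 s
robot in T_r: 1.5500·0.2000 = 0.3100 m
robot covers 1.5500·0.3100 − ½·5.0000·0.3100² = 0.2402 m while stopping
person approaches 2.0000·(0.2000+0.3100) = 1.0200 m
residual clearance needed = 0.0400+0.0250+0.0000 = 0.0650 m
S_min ≈ 0.3100+0.2402+1.0200+0.0650  ⇒  S_min = 6541/4000 m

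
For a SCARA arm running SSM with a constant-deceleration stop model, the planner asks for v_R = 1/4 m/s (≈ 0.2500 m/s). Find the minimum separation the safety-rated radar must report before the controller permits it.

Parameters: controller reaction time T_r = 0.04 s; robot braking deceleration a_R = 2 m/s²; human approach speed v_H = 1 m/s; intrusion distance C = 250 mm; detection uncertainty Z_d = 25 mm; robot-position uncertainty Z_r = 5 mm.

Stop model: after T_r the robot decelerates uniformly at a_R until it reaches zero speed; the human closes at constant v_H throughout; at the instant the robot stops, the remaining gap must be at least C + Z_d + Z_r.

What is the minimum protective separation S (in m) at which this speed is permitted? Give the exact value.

S_min = 753/1600 m = 0.4706 m

T_s = v_R/a_R = (1/4)/2 = 0.1250 s
robot covers v_R·T_r = 0.2500·0.0400 = 0.0100 m before braking
braking distance = 0.2500²/(2·2.0000) = 0.0156 m
human over T_r+T_s: 1.0000·(0.0400+0.1250) = 0.1650 m
margins: 0.2500+0.0250+0.0050 = 0.2800 m
S_min ≈ 0.0100+0.0156+0.1650+0.2800  ⇒  S_min = 753/1600 m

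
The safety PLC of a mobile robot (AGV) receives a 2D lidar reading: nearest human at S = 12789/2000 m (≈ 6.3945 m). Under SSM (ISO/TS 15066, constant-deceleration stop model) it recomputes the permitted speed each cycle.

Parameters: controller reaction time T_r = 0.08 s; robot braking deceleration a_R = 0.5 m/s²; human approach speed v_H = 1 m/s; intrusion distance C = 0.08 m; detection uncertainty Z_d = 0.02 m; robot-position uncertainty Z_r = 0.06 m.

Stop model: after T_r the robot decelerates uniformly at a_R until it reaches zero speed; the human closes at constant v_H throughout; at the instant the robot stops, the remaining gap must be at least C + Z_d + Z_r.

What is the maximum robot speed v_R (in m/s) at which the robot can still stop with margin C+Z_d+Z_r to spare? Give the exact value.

v_R_max = 33/20 m/s = 1.6500 m/s

quadratic (1)·v² + (52/25)·v + (-12309/2000) = 0
  disc = (52/25)² − 4·(1)·(-12309/2000) = 72361/2500 ; √disc = 269/50
  v_R = (−(52/25) + 269/50) / (2·(1)) = 33/20 m/s
check:
T_s = v_R/a_R = (33/20)/(1/2) = 3.3000 s
reaction-phase robot travel = 1.6500·0.0800 = 0.1320 m
robot under decel: 1.6500²/(2·0.5000) = 2.7225 m
human over T_r+T_s: 1.0000·(0.0800+3.3000) = 3.3800 m
C+Z_d+Z_r = 0.0800+0.0200+0.0600 = 0.1600 m
sum ≈ 0.1320+2.7225+3.3800+0.1600 ≈ 6.3945 m = S ✓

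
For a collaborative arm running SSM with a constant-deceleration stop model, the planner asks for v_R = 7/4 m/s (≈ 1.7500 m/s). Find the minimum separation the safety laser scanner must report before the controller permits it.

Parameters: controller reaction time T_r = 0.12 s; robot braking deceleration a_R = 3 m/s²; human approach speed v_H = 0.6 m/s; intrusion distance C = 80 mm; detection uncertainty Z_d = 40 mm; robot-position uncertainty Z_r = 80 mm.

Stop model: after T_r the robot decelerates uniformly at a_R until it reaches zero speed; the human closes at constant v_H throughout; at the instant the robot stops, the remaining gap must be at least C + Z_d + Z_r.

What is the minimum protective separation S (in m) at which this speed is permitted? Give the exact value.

braking lasts T_s = (7/4)/3 = 0.5833 s
robot covers v_R·T_r = 1.7500·0.1200 = 0.2100 m before braking
robot under decel: 1.7500²/(2·3.0000) = 0.5104 m
human over T_r+T_s: 0.6000·(0.1200+0.5833) = 0.4220 m
C+Z_d+Z_r = 0.0800+0.0400+0.0800 = 0.2000 m
S_min ≈ 0.2100+0.5104+0.4220+0.2000  ⇒  S_min = 16109/12000 m

S_min = 16109/12000 m = 1.3424 m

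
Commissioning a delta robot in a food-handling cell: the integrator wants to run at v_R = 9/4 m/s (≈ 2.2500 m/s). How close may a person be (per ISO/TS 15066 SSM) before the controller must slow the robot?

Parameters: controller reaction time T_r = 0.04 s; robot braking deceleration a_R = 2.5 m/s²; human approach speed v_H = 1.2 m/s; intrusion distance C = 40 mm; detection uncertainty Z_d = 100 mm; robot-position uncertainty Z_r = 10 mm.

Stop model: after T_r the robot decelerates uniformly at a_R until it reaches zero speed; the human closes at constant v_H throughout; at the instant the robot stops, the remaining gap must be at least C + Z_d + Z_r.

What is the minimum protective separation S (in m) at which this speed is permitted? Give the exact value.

S_min = 4761/2000 m = 2.3805 m

T_s = v_R/a_R = (9/4)/(5/2) = 0.9000 s
robot in T_r: 2.2500·0.0400 = 0.0900 m
robot under decel: 2.2500²/(2·2.5000) = 1.0125 m
human over T_r+T_s: 1.2000·(0.0400+0.9000) = 1.1280 m
C+Z_d+Z_r = 0.0400+0.1000+0.0100 = 0.1500 m
S_min ≈ 0.0900+1.0125+1.1280+0.1500  ⇒  S_min = 4761/2000 m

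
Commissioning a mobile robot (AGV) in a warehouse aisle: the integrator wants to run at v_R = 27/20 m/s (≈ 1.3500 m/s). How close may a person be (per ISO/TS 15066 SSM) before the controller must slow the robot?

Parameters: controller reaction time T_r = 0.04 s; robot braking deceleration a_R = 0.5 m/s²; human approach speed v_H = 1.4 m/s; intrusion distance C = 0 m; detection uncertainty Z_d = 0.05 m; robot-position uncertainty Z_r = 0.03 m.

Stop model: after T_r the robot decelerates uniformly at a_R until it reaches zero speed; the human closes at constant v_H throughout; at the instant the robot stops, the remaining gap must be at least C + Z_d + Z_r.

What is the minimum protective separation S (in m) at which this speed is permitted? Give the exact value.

stop time T_s = (27/20)/(1/2) = 2.7000 s
robot covers v_R·T_r = 1.3500·0.0400 = 0.0540 m before braking
braking distance = 1.3500²/(2·0.5000) = 1.8225 m
person approaches 1.4000·(0.0400+2.7000) = 3.8360 m
residual clearance needed = 0.0000+0.0500+0.0300 = 0.0800 m
S_min ≈ 0.0540+1.8225+3.8360+0.0800  ⇒  S_min = 2317/400 m

S_min = 2317/400 m = 5.7925 m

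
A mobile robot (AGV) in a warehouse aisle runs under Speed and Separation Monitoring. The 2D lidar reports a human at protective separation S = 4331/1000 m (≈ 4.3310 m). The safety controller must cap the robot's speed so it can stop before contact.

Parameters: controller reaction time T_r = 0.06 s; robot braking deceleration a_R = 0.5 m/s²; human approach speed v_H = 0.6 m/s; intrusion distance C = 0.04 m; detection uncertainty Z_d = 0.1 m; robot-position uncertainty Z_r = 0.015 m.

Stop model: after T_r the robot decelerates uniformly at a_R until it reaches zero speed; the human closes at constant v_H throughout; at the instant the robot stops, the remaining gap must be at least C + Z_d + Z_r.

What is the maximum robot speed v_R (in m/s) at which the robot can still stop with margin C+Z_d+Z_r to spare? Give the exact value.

v_R_max = 3/2 m/s = 1.5000 m/s

collect terms ⇒ (1)·v_R² + (63/50)·v_R + (-207/50) = 0
  disc = (63/50)² − 4·(1)·(-207/50) = 45369/2500 ; √disc = 213/50
  v_R = (−(63/50) + 213/50) / (2·(1)) = 3/2 m/s
check:
braking lasts T_s = (3/2)/(1/2) = 3.0000 s
reaction-phase robot travel = 1.5000·0.0600 = 0.0900 m
braking distance = 1.5000²/(2·0.5000) = 2.2500 m
human over T_r+T_s: 0.6000·(0.0600+3.0000) = 1.8360 m
C+Z_d+Z_r = 0.0400+0.1000+0.0150 = 0.1550 m
sum ≈ 0.0900+2.2500+1.8360+0.1550 ≈ 4.3310 m = S ✓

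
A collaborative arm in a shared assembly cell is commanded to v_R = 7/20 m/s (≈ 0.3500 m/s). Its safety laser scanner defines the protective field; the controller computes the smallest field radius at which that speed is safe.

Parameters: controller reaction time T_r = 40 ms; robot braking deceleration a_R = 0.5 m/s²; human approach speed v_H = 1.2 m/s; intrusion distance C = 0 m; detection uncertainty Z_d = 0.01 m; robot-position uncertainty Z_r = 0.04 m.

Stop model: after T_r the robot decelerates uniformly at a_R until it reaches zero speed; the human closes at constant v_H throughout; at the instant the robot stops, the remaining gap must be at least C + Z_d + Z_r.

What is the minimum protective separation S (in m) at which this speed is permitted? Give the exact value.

S_min = 2149/2000 m = 1.0745 m

T_s = v_R/a_R = (7/20)/(1/2) = 0.7000 s
robot covers v_R·T_r = 0.3500·0.0400 = 0.0140 m before braking
braking distance = 0.3500²/(2·0.5000) = 0.1225 m
human over T_r+T_s: 1.2000·(0.0400+0.7000) = 0.8880 m
C+Z_d+Z_r = 0.0000+0.0100+0.0400 = 0.0500 m
S_min ≈ 0.0140+0.1225+0.8880+0.0500  ⇒  S_min = 2149/2000 m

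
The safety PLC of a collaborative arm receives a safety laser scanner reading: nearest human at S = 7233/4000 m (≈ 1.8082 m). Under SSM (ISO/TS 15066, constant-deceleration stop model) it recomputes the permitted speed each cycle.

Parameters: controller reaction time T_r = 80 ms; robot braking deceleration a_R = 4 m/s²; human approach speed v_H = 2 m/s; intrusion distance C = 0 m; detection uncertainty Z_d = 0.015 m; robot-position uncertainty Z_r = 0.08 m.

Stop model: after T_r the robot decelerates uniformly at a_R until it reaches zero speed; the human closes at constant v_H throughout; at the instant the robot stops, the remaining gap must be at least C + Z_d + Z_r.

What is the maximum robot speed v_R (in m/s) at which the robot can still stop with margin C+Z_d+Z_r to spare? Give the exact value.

v_R_max = 19/10 m/s = 1.9000 m/s

at the boundary: (1/8)·v² + (29/50)·v + (-6213/4000) = 0
  disc = (29/50)² − 4·(1/8)·(-6213/4000) = 44521/40000 ; √disc = 211/200
  v_R = (−(29/50) + 211/200) / (2·(1/8)) = 19/10 m/s
check:
braking lasts T_s = (19/10)/4 = 0.4750 s
robot in T_r: 1.9000·0.0800 = 0.1520 m
robot under decel: 1.9000²/(2·4.0000) = 0.4512 m
human over T_r+T_s: 2.0000·(0.0800+0.4750) = 1.1100 m
residual clearance needed = 0.0000+0.0150+0.0800 = 0.0950 m
sum ≈ 0.1520+0.4512+1.1100+0.0950 ≈ 1.8082 m = S ✓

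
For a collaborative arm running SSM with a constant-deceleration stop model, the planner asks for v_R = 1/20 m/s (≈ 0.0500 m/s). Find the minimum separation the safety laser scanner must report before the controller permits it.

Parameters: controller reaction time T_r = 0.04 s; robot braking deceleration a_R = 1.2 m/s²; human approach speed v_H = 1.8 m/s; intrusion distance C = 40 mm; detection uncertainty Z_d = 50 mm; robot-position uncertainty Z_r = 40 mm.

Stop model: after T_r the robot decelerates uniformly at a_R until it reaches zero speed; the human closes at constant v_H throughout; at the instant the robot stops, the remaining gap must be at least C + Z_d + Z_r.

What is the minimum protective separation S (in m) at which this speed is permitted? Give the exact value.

S_min = 6721/24000 m = 0.2800 m

T_s = v_R/a_R = (1/20)/(6/5) = 0.0417 s
robot in T_r: 0.0500·0.0400 = 0.0020 m
robot covers 0.0500·0.0417 − ½·1.2000·0.0417² = 0.0010 m while stopping
human over T_r+T_s: 1.8000·(0.0400+0.0417) = 0.1470 m
margins: 0.0400+0.0500+0.0400 = 0.1300 m
S_min ≈ 0.0020+0.0010+0.1470+0.1300  ⇒  S_min = 6721/24000 m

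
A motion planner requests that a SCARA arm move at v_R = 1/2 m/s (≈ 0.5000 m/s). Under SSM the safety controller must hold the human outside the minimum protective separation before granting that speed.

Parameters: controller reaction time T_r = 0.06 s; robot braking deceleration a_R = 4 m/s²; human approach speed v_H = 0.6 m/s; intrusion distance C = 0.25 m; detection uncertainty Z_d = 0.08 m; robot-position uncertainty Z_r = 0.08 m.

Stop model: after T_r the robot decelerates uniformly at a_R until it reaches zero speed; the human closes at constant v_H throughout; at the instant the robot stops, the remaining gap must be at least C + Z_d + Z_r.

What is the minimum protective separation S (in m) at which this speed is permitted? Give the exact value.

S_min = 2329/4000 m = 0.5823 m

T_s = v_R/a_R = (1/2)/4 = 0.1250 s
reaction-phase robot travel = 0.5000·0.0600 = 0.0300 m
braking distance = 0.5000²/(2·4.0000) = 0.0312 m
person approaches 0.6000·(0.0600+0.1250) = 0.1110 m
C+Z_d+Z_r = 0.2500+0.0800+0.0800 = 0.4100 m
S_min ≈ 0.0300+0.0312+0.1110+0.4100  ⇒  S_min = 2329/4000 m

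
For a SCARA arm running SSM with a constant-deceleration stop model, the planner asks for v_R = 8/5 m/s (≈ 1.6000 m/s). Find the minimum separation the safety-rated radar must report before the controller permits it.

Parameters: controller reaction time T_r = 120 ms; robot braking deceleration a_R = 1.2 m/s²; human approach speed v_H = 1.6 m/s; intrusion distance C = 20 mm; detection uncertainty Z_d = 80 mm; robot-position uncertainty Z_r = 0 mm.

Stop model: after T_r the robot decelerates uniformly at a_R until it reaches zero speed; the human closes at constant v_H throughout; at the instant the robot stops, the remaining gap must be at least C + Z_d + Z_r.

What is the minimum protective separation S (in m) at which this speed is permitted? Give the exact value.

S_min = 921/250 m = 3.6840 m

braking lasts T_s = (8/5)/(6/5) = 1.3333 s
reaction-phase robot travel = 1.6000·0.1200 = 0.1920 m
braking distance = 1.6000²/(2·1.2000) = 1.0667 m
human over T_r+T_s: 1.6000·(0.1200+1.3333) = 2.3253 m
margins: 0.0200+0.0800+0.0000 = 0.1000 m
S_min ≈ 0.1920+1.0667+2.3253+0.1000  ⇒  S_min = 921/250 m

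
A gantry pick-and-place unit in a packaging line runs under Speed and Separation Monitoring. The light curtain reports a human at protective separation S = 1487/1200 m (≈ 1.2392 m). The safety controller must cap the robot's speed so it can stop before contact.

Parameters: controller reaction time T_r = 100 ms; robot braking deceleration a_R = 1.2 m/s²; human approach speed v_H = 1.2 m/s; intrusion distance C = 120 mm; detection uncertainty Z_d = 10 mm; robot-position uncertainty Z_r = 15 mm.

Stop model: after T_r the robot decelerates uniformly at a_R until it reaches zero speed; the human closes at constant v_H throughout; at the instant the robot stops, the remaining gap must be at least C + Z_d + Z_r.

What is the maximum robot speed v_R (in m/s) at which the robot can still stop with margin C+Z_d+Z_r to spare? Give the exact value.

v_R_max = 7/10 m/s = 0.7000 m/s

quadratic (5/12)·v² + (11/10)·v + (-1169/1200) = 0
  disc = (11/10)² − 4·(5/12)·(-1169/1200) = 10201/3600 ; √disc = 101/60
  v_R = (−(11/10) + 101/60) / (2·(5/12)) = 7/10 m/s
check:
T_s = v_R/a_R = (7/10)/(6/5) = 0.5833 s
robot covers v_R·T_r = 0.7000·0.1000 = 0.0700 m before braking
robot under decel: 0.7000²/(2·1.2000) = 0.2042 m
human closes 1.2000·0.6833 = 0.8200 m
residual clearance needed = 0.1200+0.0100+0.0150 = 0.1450 m
sum ≈ 0.0700+0.2042+0.8200+0.1450 ≈ 1.2392 m = S ✓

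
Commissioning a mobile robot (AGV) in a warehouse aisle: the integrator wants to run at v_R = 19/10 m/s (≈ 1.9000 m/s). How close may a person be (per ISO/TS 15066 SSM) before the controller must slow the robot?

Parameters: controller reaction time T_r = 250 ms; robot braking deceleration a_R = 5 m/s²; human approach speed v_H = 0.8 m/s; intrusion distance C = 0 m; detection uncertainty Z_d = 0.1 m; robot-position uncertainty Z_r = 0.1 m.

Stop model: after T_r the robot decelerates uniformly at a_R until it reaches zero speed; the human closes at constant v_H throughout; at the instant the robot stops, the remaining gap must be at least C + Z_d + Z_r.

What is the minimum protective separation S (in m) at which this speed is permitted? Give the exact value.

braking lasts T_s = (19/10)/5 = 0.3800 s
robot covers v_R·T_r = 1.9000·0.2500 = 0.4750 m before braking
robot covers 1.9000·0.3800 − ½·5.0000·0.3800² = 0.3610 m while stopping
human closes 0.8000·0.6300 = 0.5040 m
margins: 0.0000+0.1000+0.1000 = 0.2000 m
S_min ≈ 0.4750+0.3610+0.5040+0.2000  ⇒  S_min = 77/50 m

S_min = 77/50 m = 1.5400 m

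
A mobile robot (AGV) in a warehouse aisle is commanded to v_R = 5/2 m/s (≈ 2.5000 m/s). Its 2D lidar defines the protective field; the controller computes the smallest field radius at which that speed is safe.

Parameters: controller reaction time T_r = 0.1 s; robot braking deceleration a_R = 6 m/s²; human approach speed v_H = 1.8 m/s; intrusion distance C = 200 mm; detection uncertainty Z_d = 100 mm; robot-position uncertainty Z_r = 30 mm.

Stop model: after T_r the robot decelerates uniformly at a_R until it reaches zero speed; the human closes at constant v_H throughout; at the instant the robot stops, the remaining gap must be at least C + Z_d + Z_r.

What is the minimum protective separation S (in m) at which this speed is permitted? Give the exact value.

S_min = 2437/1200 m = 2.0308 m

braking lasts T_s = (5/2)/6 = 0.4167 s
robot covers v_R·T_r = 2.5000·0.1000 = 0.2500 m before braking
robot under decel: 2.5000²/(2·6.0000) = 0.5208 m
human over T_r+T_s: 1.8000·(0.1000+0.4167) = 0.9300 m
C+Z_d+Z_r = 0.2000+0.1000+0.0300 = 0.3300 m
S_min ≈ 0.2500+0.5208+0.9300+0.3300  ⇒  S_min = 2437/1200 m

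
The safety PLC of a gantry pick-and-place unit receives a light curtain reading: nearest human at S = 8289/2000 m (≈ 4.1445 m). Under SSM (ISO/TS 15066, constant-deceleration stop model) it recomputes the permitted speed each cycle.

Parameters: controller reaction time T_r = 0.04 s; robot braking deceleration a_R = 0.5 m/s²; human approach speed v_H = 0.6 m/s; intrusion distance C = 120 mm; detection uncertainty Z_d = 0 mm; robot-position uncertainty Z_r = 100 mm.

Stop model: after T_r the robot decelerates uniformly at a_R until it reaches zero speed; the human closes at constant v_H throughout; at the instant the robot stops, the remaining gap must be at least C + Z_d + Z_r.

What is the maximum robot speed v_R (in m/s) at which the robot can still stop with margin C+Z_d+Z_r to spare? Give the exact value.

v_R_max = 29/20 m/s = 1.4500 m/s

quadratic (1)·v² + (31/25)·v + (-7801/2000) = 0
  disc = (31/25)² − 4·(1)·(-7801/2000) = 42849/2500 ; √disc = 207/50
  v_R = (−(31/25) + 207/50) / (2·(1)) = 29/20 m/s
check:
stop time T_s = (29/20)/(1/2) = 2.9000 s
reaction-phase robot travel = 1.4500·0.0400 = 0.0580 m
robot covers 1.4500·2.9000 − ½·0.5000·2.9000² = 2.1025 m while stopping
person approaches 0.6000·(0.0400+2.9000) = 1.7640 m
residual clearance needed = 0.1200+0.0000+0.1000 = 0.2200 m
sum ≈ 0.0580+2.1025+1.7640+0.2200 ≈ 4.1445 m = S ✓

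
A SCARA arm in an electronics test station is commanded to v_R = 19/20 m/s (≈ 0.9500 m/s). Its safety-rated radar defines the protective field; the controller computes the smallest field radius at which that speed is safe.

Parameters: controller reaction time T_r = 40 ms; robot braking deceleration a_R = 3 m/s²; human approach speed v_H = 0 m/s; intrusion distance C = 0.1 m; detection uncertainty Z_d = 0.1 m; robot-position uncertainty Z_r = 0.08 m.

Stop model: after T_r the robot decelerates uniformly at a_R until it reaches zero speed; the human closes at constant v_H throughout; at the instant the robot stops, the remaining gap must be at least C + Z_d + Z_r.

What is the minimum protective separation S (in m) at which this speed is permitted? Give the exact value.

stop time T_s = (19/20)/3 = 0.3167 s
robot in T_r: 0.9500·0.0400 = 0.0380 m
robot under decel: 0.9500²/(2·3.0000) = 0.1504 m
human closes 0.0000·0.3567 = 0.0000 m
margins: 0.1000+0.1000+0.0800 = 0.2800 m
S_min ≈ 0.0380+0.1504+0.0000+0.2800  ⇒  S_min = 5621/12000 m

S_min = 5621/12000 m = 0.4684 m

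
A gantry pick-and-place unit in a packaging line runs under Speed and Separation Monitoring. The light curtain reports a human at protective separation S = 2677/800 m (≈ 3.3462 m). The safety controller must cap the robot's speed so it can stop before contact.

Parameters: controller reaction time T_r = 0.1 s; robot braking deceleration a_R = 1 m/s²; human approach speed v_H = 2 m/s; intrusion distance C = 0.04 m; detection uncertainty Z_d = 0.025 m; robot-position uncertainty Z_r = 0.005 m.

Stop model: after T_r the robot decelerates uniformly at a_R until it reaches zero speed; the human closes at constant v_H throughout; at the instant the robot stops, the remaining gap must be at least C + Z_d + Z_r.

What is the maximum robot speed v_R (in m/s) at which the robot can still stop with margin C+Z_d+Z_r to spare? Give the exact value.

collect terms ⇒ (1/2)·v_R² + (21/10)·v_R + (-2461/800) = 0
  disc = (21/10)² − 4·(1/2)·(-2461/800) = 169/16 ; √disc = 13/4
  v_R = (−(21/10) + 13/4) / (2·(1/2)) = 23/20 m/s
check:
stop time T_s = (23/20)/1 = 1.1500 s
reaction-phase robot travel = 1.1500·0.1000 = 0.1150 m
braking distance = 1.1500²/(2·1.0000) = 0.6613 m
person approaches 2.0000·(0.1000+1.1500) = 2.5000 m
margins: 0.0400+0.0250+0.0050 = 0.0700 m
sum ≈ 0.1150+0.6613+2.5000+0.0700 ≈ 3.3462 m = S ✓

v_R_max = 23/20 m/s = 1.1500 m/s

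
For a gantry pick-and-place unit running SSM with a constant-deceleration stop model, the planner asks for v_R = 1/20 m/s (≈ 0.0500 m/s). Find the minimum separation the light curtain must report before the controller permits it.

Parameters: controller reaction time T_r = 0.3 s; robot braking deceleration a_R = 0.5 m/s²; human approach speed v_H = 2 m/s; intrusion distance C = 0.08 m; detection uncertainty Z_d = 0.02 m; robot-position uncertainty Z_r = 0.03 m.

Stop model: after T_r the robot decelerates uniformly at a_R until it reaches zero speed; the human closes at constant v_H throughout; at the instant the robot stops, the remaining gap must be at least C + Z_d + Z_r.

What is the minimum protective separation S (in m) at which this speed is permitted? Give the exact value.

T_s = v_R/a_R = (1/20)/(1/2) = 0.1000 s
reaction-phase robot travel = 0.0500·0.3000 = 0.0150 m
robot covers 0.0500·0.1000 − ½·0.5000·0.1000² = 0.0025 m while stopping
person approaches 2.0000·(0.3000+0.1000) = 0.8000 m
residual clearance needed = 0.0800+0.0200+0.0300 = 0.1300 m
S_min ≈ 0.0150+0.0025+0.8000+0.1300  ⇒  S_min = 379/400 m

S_min = 379/400 m = 0.9475 m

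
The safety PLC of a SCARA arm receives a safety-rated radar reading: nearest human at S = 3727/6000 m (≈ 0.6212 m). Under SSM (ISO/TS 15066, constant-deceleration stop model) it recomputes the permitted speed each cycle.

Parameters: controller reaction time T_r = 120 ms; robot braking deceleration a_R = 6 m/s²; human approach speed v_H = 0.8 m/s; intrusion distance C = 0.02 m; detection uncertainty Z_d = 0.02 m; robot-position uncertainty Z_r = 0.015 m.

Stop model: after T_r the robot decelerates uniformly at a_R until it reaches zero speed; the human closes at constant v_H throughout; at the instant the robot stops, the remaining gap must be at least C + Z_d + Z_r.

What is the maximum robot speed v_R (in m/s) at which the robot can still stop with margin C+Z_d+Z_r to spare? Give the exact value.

collect terms ⇒ (1/12)·v_R² + (19/75)·v_R + (-2821/6000) = 0
  disc = (19/75)² − 4·(1/12)·(-2821/6000) = 2209/10000 ; √disc = 47/100
  v_R = (−(19/75) + 47/100) / (2·(1/12)) = 13/10 m/s
check:
stop time T_s = (13/10)/6 = 0.2167 s
robot in T_r: 1.3000·0.1200 = 0.1560 m
robot covers 1.3000·0.2167 − ½·6.0000·0.2167² = 0.1408 m while stopping
human over T_r+T_s: 0.8000·(0.1200+0.2167) = 0.2693 m
residual clearance needed = 0.0200+0.0200+0.0150 = 0.0550 m
sum ≈ 0.1560+0.1408+0.2693+0.0550 ≈ 0.6212 m = S ✓

v_R_max = 13/10 m/s = 1.3000 m/s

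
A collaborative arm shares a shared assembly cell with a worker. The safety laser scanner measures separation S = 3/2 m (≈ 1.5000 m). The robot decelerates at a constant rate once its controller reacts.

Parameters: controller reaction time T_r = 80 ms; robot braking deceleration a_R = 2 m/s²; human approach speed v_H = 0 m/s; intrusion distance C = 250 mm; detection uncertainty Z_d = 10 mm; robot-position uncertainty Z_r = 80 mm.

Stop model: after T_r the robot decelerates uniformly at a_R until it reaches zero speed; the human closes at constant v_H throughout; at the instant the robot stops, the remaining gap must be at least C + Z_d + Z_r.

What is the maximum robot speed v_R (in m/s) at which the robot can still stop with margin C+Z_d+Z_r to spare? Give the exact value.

v_R_max = 2 m/s = 2.0000 m/s

at the boundary: (1/4)·v² + (2/25)·v + (-29/25) = 0
  disc = (2/25)² − 4·(1/4)·(-29/25) = 729/625 ; √disc = 27/25
  v_R = (−(2/25) + 27/25) / (2·(1/4)) = 2 m/s
check:
braking lasts T_s = 2/2 = 1.0000 s
robot covers v_R·T_r = 2.0000·0.0800 = 0.1600 m before braking
braking distance = 2.0000²/(2·2.0000) = 1.0000 m
human over T_r+T_s: 0.0000·(0.0800+1.0000) = 0.0000 m
margins: 0.2500+0.0100+0.0800 = 0.3400 m
sum ≈ 0.1600+1.0000+0.0000+0.3400 ≈ 1.5000 m = S ✓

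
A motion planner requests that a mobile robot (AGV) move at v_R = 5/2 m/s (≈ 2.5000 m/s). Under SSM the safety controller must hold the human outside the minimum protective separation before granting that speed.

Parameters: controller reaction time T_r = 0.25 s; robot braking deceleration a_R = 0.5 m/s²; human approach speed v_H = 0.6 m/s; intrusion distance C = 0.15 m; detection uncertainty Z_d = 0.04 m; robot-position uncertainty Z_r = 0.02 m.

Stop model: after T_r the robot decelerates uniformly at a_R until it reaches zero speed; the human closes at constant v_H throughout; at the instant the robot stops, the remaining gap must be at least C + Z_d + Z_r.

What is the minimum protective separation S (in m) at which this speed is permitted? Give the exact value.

S_min = 2047/200 m = 10.2350 m

braking lasts T_s = (5/2)/(1/2) = 5.0000 s
robot covers v_R·T_r = 2.5000·0.2500 = 0.6250 m before braking
braking distance = 2.5000²/(2·0.5000) = 6.2500 m
person approaches 0.6000·(0.2500+5.0000) = 3.1500 m
residual clearance needed = 0.1500+0.0400+0.0200 = 0.2100 m
S_min ≈ 0.6250+6.2500+3.1500+0.2100  ⇒  S_min = 2047/200 m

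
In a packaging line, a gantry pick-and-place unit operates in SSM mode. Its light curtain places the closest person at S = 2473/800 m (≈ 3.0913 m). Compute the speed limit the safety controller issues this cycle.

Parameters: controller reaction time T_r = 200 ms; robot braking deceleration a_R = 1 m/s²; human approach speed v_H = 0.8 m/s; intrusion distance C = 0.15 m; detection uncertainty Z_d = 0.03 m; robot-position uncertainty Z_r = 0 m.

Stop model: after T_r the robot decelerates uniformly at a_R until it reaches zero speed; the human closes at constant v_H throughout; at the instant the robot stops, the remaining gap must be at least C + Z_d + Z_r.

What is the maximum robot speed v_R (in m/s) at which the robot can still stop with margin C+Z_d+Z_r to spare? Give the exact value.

v_R_max = 31/20 m/s = 1.5500 m/s

at the boundary: (1/2)·v² + (1)·v + (-2201/800) = 0
  disc = (1)² − 4·(1/2)·(-2201/800) = 2601/400 ; √disc = 51/20
  v_R = (−(1) + 51/20) / (2·(1/2)) = 31/20 m/s
check:
T_s = v_R/a_R = (31/20)/1 = 1.5500 s
robot in T_r: 1.5500·0.2000 = 0.3100 m
braking distance = 1.5500²/(2·1.0000) = 1.2012 m
human over T_r+T_s: 0.8000·(0.2000+1.5500) = 1.4000 m
C+Z_d+Z_r = 0.1500+0.0300+0.0000 = 0.1800 m
sum ≈ 0.3100+1.2012+1.4000+0.1800 ≈ 3.0913 m = S ✓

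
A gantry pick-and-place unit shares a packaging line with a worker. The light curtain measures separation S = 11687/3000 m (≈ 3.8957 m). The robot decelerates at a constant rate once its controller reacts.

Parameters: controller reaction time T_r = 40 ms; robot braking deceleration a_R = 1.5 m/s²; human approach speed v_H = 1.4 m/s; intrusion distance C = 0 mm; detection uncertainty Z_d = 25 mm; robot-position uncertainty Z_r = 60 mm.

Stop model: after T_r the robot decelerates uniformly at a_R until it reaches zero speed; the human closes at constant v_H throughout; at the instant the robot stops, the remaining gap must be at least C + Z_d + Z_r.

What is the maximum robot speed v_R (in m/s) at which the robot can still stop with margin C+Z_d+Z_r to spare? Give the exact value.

v_R_max = 11/5 m/s = 2.2000 m/s

at the boundary: (1/3)·v² + (73/75)·v + (-1408/375) = 0
  disc = (73/75)² − 4·(1/3)·(-1408/375) = 3721/625 ; √disc = 61/25
  v_R = (−(73/75) + 61/25) / (2·(1/3)) = 11/5 m/s
check:
T_s = v_R/a_R = (11/5)/(3/2) = 1.4667 s
robot in T_r: 2.2000·0.0400 = 0.0880 m
robot under decel: 2.2000²/(2·1.5000) = 1.6133 m
person approaches 1.4000·(0.0400+1.4667) = 2.1093 m
C+Z_d+Z_r = 0.0000+0.0250+0.0600 = 0.0850 m
sum ≈ 0.0880+1.6133+2.1093+0.0850 ≈ 3.8957 m = S ✓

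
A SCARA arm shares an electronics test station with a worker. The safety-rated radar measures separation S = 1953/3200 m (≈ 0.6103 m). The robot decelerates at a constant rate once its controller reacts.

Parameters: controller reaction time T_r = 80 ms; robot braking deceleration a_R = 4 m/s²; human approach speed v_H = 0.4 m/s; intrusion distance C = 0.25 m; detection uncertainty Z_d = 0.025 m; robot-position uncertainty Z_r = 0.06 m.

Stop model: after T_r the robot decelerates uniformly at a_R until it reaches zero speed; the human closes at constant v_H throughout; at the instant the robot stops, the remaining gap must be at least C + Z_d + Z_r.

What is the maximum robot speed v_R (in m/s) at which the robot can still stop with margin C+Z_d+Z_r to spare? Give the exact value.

v_R_max = 17/20 m/s = 0.8500 m/s

at the boundary: (1/8)·v² + (9/50)·v + (-3893/16000) = 0
  disc = (9/50)² − 4·(1/8)·(-3893/16000) = 24649/160000 ; √disc = 157/400
  v_R = (−(9/50) + 157/400) / (2·(1/8)) = 17/20 m/s
check:
braking lasts T_s = (17/20)/4 = 0.2125 s
robot covers v_R·T_r = 0.8500·0.0800 = 0.0680 m before braking
braking distance = 0.8500²/(2·4.0000) = 0.0903 m
person approaches 0.4000·(0.0800+0.2125) = 0.1170 m
C+Z_d+Z_r = 0.2500+0.0250+0.0600 = 0.3350 m
sum ≈ 0.0680+0.0903+0.1170+0.3350 ≈ 0.6103 m = S ✓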